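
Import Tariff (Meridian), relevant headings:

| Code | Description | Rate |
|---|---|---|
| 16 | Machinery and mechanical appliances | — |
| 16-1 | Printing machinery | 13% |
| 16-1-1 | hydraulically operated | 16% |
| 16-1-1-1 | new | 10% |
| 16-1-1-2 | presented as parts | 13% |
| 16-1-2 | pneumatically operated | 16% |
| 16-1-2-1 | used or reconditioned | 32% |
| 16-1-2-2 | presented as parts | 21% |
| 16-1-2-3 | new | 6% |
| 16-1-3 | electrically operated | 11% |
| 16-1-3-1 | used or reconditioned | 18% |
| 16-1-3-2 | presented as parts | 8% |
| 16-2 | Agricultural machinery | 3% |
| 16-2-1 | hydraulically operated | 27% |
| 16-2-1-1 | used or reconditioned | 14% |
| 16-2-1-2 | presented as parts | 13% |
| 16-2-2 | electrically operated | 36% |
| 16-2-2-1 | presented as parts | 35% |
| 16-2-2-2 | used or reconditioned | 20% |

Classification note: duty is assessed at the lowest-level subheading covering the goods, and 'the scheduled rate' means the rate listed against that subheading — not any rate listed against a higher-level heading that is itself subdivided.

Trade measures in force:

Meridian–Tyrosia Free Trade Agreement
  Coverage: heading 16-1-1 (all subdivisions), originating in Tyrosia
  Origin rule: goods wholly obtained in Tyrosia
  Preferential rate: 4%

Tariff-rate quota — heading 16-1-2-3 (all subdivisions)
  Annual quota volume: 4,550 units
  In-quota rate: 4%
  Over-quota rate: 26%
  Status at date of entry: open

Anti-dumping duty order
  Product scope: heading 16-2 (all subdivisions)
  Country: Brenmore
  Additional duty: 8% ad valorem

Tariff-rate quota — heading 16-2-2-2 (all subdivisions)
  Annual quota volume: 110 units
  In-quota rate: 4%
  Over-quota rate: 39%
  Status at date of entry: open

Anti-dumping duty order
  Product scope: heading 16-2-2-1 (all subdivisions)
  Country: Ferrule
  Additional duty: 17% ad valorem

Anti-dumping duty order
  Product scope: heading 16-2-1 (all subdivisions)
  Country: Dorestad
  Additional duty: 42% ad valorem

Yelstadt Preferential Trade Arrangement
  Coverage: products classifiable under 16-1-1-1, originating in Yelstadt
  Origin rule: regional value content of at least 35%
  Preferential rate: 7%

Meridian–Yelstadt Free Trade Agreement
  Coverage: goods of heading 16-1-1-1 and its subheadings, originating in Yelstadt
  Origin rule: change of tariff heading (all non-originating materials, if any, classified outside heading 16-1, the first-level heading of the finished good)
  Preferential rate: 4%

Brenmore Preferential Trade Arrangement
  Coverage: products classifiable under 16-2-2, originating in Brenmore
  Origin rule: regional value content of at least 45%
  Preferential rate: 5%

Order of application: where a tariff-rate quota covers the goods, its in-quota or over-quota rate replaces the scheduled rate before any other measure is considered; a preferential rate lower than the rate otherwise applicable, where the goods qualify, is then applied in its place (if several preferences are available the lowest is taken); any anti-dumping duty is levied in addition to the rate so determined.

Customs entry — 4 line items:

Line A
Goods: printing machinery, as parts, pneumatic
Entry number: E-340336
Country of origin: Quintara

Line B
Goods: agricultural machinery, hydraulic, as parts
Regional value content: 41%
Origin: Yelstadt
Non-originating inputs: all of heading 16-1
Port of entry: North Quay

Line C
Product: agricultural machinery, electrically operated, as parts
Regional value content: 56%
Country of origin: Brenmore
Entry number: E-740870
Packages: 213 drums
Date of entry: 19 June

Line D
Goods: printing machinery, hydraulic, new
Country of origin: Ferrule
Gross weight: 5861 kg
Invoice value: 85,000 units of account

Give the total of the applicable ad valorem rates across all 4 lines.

Line A: printing → 16-1; pneumatic → 16-1-2; as parts → 16-1-2-2. Scheduled 21%. No special measure applies. → 21%.
Line B: agricultural → 16-2; hydraulic → 16-2-1; as parts → 16-2-1-2. Scheduled 13%. Yelstadt agreement on 16-1-1-1: 16-2-1-2 not covered; Yelstadt agreement on 16-1-1-1: 16-2-1-2 not covered. → 13%.
Line C: agricultural → 16-2; electrically operated → 16-2-2; as parts → 16-2-2-1. Scheduled 35%. Brenmore agreement on 16-2-2: RVC ≥ 45% → 5% available; preferential 5%; anti-dumping (Brenmore, 16-2): +8%; total 5% + 8% = 13%. → 13%.
Line D: printing → 16-1; hydraulic → 16-1-1; new → 16-1-1-1. Scheduled 10%. No special measure applies. → 10%.
Sum: 21% + 13% + 13% + 10% = 57%.

57%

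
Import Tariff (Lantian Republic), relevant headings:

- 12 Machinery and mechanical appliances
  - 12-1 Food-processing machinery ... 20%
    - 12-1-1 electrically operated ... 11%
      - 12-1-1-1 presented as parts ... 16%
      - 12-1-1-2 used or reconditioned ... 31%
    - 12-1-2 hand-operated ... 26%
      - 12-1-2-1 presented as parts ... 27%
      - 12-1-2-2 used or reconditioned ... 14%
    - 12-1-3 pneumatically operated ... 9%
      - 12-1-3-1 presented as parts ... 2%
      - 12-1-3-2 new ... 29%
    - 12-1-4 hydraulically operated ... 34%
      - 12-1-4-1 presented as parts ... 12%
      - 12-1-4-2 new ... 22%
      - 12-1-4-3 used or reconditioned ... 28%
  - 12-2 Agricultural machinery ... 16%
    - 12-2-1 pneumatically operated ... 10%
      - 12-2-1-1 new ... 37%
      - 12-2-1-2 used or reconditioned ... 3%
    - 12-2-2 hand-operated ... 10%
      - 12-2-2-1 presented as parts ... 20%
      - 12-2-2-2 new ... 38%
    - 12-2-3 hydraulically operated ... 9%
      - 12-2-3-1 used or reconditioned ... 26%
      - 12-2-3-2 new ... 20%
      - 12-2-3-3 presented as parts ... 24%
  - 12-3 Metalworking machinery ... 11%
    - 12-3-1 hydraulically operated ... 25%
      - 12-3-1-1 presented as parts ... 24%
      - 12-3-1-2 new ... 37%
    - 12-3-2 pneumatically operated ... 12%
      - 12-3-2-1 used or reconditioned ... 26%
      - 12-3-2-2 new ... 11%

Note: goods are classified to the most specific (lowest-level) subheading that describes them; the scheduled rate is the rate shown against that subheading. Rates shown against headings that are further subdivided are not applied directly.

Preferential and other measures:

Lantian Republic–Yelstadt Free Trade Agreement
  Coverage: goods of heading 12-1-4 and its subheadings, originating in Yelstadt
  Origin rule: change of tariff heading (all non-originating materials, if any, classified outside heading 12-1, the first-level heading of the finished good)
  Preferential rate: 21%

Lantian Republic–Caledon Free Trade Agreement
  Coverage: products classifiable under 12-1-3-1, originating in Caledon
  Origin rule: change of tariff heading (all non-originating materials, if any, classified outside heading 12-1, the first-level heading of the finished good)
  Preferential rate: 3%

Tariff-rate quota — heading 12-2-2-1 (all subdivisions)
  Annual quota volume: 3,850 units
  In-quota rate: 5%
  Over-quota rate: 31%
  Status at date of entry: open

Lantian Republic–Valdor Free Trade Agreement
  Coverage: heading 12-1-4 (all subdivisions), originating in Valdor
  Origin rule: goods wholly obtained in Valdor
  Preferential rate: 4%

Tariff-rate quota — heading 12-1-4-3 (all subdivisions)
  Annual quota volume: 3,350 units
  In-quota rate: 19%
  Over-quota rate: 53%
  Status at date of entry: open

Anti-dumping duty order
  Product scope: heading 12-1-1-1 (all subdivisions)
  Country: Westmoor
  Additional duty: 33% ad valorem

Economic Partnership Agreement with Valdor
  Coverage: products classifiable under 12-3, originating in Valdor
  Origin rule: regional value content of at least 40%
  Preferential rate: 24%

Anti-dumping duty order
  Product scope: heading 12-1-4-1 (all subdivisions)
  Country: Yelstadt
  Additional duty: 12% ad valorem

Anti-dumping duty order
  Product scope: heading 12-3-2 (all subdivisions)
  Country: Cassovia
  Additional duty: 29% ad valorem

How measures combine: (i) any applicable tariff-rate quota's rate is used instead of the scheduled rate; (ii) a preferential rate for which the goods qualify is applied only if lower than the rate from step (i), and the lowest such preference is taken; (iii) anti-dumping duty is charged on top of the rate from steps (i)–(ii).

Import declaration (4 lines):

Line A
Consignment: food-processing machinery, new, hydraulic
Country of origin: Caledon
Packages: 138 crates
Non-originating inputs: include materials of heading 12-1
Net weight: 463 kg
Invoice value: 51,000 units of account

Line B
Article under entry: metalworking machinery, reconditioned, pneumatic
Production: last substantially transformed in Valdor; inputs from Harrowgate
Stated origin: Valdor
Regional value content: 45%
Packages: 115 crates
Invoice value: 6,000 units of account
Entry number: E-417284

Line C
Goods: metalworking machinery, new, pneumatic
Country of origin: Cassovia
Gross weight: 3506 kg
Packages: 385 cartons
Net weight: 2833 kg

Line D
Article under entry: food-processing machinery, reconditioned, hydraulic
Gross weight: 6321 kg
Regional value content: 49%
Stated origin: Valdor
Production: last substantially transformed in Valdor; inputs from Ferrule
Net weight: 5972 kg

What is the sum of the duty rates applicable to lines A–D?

Line A: food-processing → 12-1; hydraulic → 12-1-4; new → 12-1-4-2. Scheduled 22%. Caledon agreement on 12-1-3-1: 12-1-4-2 not covered. → 22%.
Line B: metalworking → 12-3; pneumatic → 12-3-2; reconditioned → 12-3-2-1. Scheduled 26%. Valdor agreement on 12-1-4: 12-3-2-1 not covered; Valdor agreement on 12-3: RVC ≥ 40% → 24% available; preferential 24%. → 24%.
Line C: metalworking → 12-3; pneumatic → 12-3-2; new → 12-3-2-2. Scheduled 11%. anti-dumping (Cassovia, 12-3-2): +29%; total 11% + 29% = 40%. → 40%.
Line D: food-processing → 12-1; hydraulic → 12-1-4; reconditioned → 12-1-4-3. Scheduled 28%. quota on 12-1-4-3 open → in-quota 19%; Valdor agreement on 12-1-4: not wholly obtained; Valdor agreement on 12-3: 12-1-4-3 not covered. → 19%.
Sum: 22% + 24% + 40% + 19% = 105%.

105%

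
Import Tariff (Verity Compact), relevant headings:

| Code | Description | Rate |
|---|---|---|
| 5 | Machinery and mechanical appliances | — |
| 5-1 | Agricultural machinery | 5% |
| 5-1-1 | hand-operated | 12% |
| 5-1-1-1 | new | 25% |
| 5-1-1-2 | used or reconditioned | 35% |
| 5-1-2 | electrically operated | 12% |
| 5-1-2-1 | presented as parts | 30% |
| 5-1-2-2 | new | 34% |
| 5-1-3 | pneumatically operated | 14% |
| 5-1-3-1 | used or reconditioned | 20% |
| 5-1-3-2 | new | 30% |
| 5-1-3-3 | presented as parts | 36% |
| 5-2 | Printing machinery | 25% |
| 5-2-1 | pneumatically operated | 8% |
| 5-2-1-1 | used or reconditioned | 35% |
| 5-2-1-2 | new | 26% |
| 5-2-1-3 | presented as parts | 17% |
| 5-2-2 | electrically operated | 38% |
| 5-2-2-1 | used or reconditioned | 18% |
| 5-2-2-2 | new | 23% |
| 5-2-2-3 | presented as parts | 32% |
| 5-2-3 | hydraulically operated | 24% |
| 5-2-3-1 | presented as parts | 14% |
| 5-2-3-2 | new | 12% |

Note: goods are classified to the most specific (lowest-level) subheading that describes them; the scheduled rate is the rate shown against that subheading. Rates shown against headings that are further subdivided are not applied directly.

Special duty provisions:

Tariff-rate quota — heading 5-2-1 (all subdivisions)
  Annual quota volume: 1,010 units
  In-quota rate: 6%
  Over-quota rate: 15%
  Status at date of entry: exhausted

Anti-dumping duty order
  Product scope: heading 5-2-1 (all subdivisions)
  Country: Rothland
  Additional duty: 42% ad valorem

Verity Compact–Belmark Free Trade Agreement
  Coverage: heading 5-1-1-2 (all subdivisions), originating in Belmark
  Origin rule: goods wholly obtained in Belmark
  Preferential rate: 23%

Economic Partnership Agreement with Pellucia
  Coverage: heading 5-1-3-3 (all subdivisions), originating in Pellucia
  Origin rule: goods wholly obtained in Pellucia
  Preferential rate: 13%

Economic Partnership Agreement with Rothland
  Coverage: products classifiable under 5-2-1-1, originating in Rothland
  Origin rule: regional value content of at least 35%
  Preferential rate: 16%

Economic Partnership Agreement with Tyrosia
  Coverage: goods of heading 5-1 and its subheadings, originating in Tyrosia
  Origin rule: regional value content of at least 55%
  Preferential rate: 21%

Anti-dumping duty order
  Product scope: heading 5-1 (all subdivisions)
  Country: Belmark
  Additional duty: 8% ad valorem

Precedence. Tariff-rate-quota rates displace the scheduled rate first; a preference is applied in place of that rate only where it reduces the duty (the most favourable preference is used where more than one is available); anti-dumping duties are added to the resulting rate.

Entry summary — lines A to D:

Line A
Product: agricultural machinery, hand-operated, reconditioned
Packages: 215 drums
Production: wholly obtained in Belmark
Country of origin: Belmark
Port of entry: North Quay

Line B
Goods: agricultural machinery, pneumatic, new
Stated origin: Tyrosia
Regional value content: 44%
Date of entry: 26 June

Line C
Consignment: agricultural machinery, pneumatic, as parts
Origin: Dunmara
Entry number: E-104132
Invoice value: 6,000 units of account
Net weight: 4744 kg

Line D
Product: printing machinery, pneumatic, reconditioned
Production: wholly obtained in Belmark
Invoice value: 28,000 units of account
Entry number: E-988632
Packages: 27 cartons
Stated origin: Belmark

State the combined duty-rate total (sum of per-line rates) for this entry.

112%

Line A: agricultural → 5-1; hand-operated → 5-1-1; reconditioned → 5-1-1-2. Scheduled 35%. Belmark agreement on 5-1-1-2: wholly obtained → 23% available; preferential 23%; anti-dumping (Belmark, 5-1): +8%; total 23% + 8% = 31%. → 31%.
Line B: agricultural → 5-1; pneumatic → 5-1-3; new → 5-1-3-2. Scheduled 30%. Tyrosia agreement on 5-1: RVC < 55%. → 30%.
Line C: agricultural → 5-1; pneumatic → 5-1-3; as parts → 5-1-3-3. Scheduled 36%. No special measure applies. → 36%.
Line D: printing → 5-2; pneumatic → 5-2-1; reconditioned → 5-2-1-1. Scheduled 35%. quota on 5-2-1 exhausted → over-quota 15%; Belmark agreement on 5-1-1-2: 5-2-1-1 not covered. → 15%.
Sum: 31% + 30% + 36% + 15% = 112%.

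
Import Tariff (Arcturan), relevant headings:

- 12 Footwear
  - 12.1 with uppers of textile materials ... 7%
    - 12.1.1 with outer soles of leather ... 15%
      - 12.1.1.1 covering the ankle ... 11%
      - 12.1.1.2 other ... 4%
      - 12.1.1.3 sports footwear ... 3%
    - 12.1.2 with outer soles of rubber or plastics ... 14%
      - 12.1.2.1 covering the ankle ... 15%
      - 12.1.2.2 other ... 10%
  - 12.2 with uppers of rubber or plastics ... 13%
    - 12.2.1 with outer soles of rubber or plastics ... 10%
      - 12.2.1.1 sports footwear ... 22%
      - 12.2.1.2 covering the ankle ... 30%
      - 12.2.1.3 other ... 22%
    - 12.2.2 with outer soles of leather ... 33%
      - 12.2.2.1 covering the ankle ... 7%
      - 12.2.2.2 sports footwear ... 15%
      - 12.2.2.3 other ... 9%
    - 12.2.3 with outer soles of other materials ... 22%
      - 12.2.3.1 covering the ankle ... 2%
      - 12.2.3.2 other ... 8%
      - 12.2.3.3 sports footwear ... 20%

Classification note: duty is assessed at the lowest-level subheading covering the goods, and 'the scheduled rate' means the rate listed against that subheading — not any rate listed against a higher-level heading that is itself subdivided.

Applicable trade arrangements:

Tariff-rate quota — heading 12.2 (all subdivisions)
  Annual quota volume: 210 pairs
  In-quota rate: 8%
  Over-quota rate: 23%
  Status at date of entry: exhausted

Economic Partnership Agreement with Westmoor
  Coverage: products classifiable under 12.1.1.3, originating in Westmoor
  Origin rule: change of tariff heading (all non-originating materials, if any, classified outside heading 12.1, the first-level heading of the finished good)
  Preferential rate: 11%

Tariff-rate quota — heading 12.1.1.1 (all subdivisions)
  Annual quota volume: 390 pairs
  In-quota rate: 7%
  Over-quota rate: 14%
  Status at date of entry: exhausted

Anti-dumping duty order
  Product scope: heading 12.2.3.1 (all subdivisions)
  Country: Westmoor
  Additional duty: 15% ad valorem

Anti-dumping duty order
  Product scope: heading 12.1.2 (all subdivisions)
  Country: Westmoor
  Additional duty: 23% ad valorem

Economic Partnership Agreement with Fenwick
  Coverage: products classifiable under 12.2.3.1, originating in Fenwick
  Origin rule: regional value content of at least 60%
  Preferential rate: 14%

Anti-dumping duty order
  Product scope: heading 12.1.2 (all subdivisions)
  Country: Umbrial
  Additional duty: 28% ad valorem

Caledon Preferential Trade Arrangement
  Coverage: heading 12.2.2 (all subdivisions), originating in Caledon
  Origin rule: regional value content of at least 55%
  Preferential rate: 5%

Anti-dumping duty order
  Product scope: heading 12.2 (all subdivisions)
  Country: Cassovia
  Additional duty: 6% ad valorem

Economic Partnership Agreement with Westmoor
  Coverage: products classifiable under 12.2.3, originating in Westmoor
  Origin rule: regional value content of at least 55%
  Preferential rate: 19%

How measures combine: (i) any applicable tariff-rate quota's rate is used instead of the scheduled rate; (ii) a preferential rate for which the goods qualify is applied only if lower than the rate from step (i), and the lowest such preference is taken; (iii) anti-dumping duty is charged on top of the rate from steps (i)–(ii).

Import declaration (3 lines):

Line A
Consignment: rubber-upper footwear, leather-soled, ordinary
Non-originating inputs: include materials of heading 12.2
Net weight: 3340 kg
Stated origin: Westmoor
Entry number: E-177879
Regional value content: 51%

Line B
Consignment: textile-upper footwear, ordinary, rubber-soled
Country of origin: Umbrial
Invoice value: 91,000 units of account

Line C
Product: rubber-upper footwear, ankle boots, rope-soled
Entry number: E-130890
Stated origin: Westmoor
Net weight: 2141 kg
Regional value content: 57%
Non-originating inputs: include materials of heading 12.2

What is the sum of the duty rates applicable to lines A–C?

Line A: rubber-upper → 12.2; leather-soled → 12.2.2; ordinary → 12.2.2.3. Scheduled 9%. quota on 12.2 exhausted → over-quota 23%; Westmoor agreement on 12.1.1.3: 12.2.2.3 not covered; Westmoor agreement on 12.2.3: 12.2.2.3 not covered. → 23%.
Line B: textile-upper → 12.1; rubber-soled → 12.1.2; ordinary → 12.1.2.2. Scheduled 10%. anti-dumping (Umbrial, 12.1.2): +28%; total 10% + 28% = 38%. → 38%.
Line C: rubber-upper → 12.2; rope-soled → 12.2.3; ankle boots → 12.2.3.1. Scheduled 2%. quota on 12.2 exhausted → over-quota 23%; Westmoor agreement on 12.1.1.3: 12.2.3.1 not covered; Westmoor agreement on 12.2.3: RVC ≥ 55% → 19% available; preferential 19%; anti-dumping (Westmoor, 12.2.3.1): +15%; total 19% + 15% = 34%. → 34%.
Sum: 23% + 38% + 34% = 95%.

95%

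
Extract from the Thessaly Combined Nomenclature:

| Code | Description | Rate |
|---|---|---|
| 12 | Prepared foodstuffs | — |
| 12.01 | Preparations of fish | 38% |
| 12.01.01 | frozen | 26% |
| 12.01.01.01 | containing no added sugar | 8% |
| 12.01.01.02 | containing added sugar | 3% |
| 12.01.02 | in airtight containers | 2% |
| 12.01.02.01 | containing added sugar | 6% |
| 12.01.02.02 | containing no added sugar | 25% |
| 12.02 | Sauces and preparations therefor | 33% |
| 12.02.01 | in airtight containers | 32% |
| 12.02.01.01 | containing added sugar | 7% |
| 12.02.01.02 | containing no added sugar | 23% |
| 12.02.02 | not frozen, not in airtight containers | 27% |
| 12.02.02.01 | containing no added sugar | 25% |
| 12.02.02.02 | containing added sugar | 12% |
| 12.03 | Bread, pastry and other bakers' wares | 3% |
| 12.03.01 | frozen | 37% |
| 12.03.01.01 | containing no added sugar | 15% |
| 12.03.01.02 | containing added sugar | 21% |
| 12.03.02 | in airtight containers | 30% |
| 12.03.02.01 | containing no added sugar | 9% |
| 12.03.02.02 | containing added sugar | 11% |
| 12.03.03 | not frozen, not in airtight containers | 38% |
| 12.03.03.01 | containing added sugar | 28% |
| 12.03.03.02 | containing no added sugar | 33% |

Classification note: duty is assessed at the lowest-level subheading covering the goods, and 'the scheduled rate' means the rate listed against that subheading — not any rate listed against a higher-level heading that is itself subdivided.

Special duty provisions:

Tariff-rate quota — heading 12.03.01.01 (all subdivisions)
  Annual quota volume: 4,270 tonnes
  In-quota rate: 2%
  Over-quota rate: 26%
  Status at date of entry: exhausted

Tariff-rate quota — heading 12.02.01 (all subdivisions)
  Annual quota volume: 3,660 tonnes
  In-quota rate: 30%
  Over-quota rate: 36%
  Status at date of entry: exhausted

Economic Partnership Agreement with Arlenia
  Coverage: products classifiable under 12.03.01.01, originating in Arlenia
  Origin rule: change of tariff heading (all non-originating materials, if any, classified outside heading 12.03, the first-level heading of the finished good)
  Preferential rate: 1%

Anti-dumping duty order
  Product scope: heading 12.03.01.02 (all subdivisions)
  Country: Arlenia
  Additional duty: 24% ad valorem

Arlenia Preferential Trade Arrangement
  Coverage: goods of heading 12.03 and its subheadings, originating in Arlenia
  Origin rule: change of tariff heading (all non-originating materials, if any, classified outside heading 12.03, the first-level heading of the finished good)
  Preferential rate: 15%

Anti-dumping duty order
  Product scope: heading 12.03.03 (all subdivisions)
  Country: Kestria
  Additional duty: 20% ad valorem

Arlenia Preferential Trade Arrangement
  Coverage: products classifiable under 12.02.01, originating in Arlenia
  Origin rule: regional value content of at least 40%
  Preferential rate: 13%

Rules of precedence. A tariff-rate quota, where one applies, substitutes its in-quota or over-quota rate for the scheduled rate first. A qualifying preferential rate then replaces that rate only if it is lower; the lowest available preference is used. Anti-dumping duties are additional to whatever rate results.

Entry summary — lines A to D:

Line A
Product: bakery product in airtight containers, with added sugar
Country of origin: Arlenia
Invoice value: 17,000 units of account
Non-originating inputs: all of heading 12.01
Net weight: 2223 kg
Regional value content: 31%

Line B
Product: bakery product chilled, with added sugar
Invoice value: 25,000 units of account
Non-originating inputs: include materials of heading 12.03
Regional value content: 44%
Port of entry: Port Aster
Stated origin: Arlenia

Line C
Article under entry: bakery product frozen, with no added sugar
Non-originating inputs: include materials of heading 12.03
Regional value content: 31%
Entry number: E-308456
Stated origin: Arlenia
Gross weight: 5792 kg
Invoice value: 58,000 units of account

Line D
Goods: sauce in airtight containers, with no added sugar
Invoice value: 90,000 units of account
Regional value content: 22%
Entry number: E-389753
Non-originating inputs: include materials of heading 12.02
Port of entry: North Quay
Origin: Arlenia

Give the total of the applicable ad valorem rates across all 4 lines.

Line A: bakery product → 12.03; in airtight containers → 12.03.02; with added sugar → 12.03.02.02. Scheduled 11%. Arlenia agreement on 12.03.01.01: 12.03.02.02 not covered; Arlenia agreement on 12.03: CTH met → 15% available; Arlenia agreement on 12.02.01: 12.03.02.02 not covered; preference 15% not lower than 11% → no reduction. → 11%.
Line B: bakery product → 12.03; chilled → 12.03.03; with added sugar → 12.03.03.01. Scheduled 28%. Arlenia agreement on 12.03.01.01: 12.03.03.01 not covered; Arlenia agreement on 12.03: CTH not met; Arlenia agreement on 12.02.01: 12.03.03.01 not covered. → 28%.
Line C: bakery product → 12.03; frozen → 12.03.01; with no added sugar → 12.03.01.01. Scheduled 15%. quota on 12.03.01.01 exhausted → over-quota 26%; Arlenia agreement on 12.03.01.01: CTH not met; Arlenia agreement on 12.03: CTH not met; Arlenia agreement on 12.02.01: 12.03.01.01 not covered. → 26%.
Line D: sauce → 12.02; in airtight containers → 12.02.01; with no added sugar → 12.02.01.02. Scheduled 23%. quota on 12.02.01 exhausted → over-quota 36%; Arlenia agreement on 12.03.01.01: 12.02.01.02 not covered; Arlenia agreement on 12.03: 12.02.01.02 not covered; Arlenia agreement on 12.02.01: RVC < 40%. → 36%.
Sum: 11% + 28% + 26% + 36% = 101%.

101%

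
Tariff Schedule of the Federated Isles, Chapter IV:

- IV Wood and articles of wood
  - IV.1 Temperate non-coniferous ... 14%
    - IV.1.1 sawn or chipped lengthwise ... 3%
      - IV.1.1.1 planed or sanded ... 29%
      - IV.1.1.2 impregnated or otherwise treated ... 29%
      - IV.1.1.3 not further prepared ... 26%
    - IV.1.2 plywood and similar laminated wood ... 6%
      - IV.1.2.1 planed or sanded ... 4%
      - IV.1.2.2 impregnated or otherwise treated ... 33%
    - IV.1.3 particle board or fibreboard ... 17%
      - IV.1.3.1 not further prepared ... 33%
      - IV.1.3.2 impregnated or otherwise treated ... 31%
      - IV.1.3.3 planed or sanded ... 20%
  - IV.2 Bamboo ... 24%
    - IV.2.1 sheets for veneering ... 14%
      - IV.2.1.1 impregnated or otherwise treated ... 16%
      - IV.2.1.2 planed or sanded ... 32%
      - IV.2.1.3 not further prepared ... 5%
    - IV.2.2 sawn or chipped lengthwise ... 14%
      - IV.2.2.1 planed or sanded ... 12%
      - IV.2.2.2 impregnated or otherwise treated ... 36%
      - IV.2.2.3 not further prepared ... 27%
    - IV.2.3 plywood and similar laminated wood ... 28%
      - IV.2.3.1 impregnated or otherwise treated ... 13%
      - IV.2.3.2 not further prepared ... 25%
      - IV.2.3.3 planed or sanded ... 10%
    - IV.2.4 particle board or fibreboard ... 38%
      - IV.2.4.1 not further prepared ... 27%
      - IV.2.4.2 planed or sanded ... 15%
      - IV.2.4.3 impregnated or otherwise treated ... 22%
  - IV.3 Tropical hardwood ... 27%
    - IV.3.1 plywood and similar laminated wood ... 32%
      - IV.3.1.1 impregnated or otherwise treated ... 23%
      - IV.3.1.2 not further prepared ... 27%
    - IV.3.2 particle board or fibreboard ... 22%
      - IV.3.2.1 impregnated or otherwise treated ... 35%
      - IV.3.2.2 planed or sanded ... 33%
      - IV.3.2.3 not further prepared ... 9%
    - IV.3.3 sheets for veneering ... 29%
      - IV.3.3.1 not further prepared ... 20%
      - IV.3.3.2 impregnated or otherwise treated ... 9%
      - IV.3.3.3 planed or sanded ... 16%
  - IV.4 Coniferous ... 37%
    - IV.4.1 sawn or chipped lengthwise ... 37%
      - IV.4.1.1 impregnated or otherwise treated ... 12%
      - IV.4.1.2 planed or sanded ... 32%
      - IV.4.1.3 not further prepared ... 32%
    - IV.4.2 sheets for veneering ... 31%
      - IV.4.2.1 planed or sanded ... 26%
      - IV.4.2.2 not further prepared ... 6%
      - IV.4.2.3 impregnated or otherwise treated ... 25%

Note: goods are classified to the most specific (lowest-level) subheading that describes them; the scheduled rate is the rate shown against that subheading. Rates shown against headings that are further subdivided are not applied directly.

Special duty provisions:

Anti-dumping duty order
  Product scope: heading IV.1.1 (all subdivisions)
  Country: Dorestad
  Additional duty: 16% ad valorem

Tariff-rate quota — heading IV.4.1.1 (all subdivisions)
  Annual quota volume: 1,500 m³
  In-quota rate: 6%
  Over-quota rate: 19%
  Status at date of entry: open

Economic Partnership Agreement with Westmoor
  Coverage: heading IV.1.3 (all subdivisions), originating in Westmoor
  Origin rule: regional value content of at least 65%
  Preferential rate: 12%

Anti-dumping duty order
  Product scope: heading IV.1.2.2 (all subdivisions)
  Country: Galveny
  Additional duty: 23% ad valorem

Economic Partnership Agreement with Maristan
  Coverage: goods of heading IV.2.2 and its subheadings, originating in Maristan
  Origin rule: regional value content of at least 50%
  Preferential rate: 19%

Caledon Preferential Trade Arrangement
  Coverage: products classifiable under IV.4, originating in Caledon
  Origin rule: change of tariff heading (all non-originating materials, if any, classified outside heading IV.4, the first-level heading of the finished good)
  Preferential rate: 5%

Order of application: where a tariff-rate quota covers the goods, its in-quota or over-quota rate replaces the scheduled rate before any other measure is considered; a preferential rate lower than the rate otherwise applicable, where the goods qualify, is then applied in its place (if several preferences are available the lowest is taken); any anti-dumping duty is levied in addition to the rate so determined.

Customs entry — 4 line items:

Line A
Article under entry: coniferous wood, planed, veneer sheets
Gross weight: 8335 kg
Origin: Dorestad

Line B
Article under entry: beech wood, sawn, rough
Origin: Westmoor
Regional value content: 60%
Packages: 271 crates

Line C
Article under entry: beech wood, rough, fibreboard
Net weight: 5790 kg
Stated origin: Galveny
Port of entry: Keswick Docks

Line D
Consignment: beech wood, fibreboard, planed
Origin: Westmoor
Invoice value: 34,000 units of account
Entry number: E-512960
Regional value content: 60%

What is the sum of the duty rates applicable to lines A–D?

105%

Line A: coniferous → IV.4; veneer sheets → IV.4.2; planed → IV.4.2.1. Scheduled 26%. No special measure applies. → 26%.
Line B: beech → IV.1; sawn → IV.1.1; rough → IV.1.1.3. Scheduled 26%. Westmoor agreement on IV.1.3: IV.1.1.3 not covered. → 26%.
Line C: beech → IV.1; fibreboard → IV.1.3; rough → IV.1.3.1. Scheduled 33%. No special measure applies. → 33%.
Line D: beech → IV.1; fibreboard → IV.1.3; planed → IV.1.3.3. Scheduled 20%. Westmoor agreement on IV.1.3: RVC < 65%. → 20%.
Sum: 26% + 26% + 33% + 20% = 105%.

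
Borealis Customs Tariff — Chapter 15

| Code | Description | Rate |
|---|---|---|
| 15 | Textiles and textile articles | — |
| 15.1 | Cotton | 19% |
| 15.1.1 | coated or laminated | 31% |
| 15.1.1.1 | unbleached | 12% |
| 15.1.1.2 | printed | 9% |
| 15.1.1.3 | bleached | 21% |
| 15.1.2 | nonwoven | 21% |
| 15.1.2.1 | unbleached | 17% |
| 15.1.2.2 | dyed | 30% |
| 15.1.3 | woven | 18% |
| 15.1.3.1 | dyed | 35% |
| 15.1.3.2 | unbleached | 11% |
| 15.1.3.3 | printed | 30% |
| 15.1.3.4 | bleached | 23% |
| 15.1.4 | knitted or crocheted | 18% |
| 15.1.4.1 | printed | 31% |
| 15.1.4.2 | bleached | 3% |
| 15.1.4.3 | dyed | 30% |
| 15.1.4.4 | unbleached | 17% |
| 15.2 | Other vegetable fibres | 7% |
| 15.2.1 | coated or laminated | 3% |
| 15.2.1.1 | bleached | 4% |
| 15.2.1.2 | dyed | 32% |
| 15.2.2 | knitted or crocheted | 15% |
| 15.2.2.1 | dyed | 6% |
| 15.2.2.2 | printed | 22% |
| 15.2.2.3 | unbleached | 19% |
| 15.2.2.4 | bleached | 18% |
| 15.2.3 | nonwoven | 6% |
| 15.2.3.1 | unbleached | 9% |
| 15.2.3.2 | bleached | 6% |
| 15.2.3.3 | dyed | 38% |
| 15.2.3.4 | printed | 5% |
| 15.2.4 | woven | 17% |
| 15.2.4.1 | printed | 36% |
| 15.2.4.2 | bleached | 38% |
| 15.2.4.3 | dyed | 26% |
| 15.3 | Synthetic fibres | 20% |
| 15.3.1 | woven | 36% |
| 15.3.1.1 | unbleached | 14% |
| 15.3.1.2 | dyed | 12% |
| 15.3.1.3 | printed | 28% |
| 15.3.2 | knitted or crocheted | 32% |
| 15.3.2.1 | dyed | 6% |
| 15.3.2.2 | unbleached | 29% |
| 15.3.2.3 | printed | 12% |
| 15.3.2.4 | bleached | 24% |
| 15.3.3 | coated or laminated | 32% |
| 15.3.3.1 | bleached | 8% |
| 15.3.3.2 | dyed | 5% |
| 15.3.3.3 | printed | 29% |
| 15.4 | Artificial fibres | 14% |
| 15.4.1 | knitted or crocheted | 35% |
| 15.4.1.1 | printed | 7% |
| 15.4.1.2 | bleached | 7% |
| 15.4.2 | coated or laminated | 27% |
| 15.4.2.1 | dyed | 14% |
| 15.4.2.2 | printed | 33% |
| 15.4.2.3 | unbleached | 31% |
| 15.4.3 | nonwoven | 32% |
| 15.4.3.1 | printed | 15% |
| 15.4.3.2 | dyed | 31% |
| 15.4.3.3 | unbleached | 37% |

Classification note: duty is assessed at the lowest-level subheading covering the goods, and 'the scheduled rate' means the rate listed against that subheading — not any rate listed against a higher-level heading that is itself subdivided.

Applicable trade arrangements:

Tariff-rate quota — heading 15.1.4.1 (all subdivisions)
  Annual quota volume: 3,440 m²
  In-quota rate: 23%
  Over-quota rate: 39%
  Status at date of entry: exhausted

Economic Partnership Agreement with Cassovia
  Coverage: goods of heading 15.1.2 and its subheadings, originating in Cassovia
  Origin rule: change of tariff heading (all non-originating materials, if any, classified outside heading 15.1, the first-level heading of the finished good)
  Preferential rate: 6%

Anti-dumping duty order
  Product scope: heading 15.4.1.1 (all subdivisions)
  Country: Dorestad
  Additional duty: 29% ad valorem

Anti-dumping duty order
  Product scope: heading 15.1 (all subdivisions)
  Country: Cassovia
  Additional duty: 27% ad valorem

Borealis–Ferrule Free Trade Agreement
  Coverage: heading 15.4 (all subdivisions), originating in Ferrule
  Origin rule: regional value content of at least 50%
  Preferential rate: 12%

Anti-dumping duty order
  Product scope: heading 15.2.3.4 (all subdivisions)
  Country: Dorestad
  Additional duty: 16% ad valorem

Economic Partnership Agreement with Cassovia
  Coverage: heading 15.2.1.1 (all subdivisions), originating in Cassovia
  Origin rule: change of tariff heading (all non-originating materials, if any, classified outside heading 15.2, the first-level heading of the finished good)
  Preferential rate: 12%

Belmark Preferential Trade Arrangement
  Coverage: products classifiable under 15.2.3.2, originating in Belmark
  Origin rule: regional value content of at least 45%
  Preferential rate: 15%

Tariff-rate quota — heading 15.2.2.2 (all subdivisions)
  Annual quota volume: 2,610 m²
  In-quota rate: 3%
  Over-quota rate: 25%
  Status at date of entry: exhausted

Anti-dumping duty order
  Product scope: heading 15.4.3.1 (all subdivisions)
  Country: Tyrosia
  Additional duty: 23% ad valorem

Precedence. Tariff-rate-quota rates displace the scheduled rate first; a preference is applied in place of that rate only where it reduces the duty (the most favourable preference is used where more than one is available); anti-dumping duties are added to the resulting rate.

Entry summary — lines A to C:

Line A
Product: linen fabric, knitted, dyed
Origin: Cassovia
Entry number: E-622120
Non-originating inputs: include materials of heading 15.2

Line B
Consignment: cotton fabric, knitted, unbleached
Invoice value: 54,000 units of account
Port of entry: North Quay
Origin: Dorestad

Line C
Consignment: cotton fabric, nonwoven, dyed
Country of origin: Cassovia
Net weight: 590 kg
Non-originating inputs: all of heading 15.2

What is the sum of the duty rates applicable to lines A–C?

56%

Line A: linen → 15.2; knitted → 15.2.2; dyed → 15.2.2.1. Scheduled 6%. Cassovia agreement on 15.1.2: 15.2.2.1 not covered; Cassovia agreement on 15.2.1.1: 15.2.2.1 not covered. → 6%.
Line B: cotton → 15.1; knitted → 15.1.4; unbleached → 15.1.4.4. Scheduled 17%. No special measure applies. → 17%.
Line C: cotton → 15.1; nonwoven → 15.1.2; dyed → 15.1.2.2. Scheduled 30%. Cassovia agreement on 15.1.2: CTH met → 6% available; Cassovia agreement on 15.2.1.1: 15.1.2.2 not covered; preferential 6%; anti-dumping (Cassovia, 15.1): +27%; total 6% + 27% = 33%. → 33%.
Sum: 6% + 17% + 33% = 56%.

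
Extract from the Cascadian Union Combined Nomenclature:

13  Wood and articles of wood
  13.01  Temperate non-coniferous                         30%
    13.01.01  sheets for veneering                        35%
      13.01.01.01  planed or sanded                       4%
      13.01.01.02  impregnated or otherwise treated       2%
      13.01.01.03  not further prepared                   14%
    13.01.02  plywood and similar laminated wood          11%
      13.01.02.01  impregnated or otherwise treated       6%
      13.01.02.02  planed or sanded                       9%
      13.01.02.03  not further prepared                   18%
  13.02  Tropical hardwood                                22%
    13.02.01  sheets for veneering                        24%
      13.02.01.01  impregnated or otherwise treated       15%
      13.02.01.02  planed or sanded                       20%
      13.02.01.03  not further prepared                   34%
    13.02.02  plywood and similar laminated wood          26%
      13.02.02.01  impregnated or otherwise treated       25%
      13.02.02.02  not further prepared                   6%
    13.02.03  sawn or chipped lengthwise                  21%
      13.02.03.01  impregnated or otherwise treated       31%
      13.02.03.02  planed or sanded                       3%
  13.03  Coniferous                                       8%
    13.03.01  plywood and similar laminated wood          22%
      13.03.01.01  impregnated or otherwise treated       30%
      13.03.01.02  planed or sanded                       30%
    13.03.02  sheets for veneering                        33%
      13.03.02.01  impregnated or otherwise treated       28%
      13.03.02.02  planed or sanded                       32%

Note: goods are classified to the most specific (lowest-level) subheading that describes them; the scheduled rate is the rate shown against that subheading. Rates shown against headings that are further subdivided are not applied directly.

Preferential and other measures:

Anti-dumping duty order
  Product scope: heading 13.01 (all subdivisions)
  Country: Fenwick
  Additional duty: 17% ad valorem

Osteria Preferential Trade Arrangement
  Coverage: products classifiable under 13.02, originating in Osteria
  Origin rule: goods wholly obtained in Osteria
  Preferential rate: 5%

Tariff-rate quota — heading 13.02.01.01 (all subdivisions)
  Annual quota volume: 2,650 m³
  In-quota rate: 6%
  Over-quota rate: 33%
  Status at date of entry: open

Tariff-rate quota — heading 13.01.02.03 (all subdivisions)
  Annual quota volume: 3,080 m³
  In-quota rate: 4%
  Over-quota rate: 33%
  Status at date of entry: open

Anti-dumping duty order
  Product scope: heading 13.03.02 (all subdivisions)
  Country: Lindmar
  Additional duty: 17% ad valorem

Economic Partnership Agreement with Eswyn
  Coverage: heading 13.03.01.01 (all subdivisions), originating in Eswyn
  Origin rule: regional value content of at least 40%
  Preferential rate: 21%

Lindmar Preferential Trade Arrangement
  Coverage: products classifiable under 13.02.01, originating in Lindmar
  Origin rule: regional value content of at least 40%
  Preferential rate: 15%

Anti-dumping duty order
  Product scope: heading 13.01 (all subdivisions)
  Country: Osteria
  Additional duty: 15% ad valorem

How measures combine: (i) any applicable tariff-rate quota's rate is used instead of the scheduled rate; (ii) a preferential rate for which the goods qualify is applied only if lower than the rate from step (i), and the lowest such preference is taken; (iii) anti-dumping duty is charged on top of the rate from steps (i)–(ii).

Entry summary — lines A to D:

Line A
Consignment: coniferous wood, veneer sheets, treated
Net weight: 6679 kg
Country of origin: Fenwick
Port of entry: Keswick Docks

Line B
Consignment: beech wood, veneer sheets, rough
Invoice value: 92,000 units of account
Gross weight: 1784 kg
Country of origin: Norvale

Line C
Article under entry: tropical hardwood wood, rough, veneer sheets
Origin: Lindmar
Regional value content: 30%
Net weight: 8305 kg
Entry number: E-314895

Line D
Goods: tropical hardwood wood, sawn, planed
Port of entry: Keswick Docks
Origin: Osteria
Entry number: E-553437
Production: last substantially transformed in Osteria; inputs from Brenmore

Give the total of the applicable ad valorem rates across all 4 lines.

79%

Line A: coniferous → 13.03; veneer sheets → 13.03.02; treated → 13.03.02.01. Scheduled 28%. No special measure applies. → 28%.
Line B: beech → 13.01; veneer sheets → 13.01.01; rough → 13.01.01.03. Scheduled 14%. No special measure applies. → 14%.
Line C: tropical hardwood → 13.02; veneer sheets → 13.02.01; rough → 13.02.01.03. Scheduled 34%. Lindmar agreement on 13.02.01: RVC < 40%. → 34%.
Line D: tropical hardwood → 13.02; sawn → 13.02.03; planed → 13.02.03.02. Scheduled 3%. Osteria agreement on 13.02: not wholly obtained. → 3%.
Sum: 28% + 14% + 34% + 3% = 79%.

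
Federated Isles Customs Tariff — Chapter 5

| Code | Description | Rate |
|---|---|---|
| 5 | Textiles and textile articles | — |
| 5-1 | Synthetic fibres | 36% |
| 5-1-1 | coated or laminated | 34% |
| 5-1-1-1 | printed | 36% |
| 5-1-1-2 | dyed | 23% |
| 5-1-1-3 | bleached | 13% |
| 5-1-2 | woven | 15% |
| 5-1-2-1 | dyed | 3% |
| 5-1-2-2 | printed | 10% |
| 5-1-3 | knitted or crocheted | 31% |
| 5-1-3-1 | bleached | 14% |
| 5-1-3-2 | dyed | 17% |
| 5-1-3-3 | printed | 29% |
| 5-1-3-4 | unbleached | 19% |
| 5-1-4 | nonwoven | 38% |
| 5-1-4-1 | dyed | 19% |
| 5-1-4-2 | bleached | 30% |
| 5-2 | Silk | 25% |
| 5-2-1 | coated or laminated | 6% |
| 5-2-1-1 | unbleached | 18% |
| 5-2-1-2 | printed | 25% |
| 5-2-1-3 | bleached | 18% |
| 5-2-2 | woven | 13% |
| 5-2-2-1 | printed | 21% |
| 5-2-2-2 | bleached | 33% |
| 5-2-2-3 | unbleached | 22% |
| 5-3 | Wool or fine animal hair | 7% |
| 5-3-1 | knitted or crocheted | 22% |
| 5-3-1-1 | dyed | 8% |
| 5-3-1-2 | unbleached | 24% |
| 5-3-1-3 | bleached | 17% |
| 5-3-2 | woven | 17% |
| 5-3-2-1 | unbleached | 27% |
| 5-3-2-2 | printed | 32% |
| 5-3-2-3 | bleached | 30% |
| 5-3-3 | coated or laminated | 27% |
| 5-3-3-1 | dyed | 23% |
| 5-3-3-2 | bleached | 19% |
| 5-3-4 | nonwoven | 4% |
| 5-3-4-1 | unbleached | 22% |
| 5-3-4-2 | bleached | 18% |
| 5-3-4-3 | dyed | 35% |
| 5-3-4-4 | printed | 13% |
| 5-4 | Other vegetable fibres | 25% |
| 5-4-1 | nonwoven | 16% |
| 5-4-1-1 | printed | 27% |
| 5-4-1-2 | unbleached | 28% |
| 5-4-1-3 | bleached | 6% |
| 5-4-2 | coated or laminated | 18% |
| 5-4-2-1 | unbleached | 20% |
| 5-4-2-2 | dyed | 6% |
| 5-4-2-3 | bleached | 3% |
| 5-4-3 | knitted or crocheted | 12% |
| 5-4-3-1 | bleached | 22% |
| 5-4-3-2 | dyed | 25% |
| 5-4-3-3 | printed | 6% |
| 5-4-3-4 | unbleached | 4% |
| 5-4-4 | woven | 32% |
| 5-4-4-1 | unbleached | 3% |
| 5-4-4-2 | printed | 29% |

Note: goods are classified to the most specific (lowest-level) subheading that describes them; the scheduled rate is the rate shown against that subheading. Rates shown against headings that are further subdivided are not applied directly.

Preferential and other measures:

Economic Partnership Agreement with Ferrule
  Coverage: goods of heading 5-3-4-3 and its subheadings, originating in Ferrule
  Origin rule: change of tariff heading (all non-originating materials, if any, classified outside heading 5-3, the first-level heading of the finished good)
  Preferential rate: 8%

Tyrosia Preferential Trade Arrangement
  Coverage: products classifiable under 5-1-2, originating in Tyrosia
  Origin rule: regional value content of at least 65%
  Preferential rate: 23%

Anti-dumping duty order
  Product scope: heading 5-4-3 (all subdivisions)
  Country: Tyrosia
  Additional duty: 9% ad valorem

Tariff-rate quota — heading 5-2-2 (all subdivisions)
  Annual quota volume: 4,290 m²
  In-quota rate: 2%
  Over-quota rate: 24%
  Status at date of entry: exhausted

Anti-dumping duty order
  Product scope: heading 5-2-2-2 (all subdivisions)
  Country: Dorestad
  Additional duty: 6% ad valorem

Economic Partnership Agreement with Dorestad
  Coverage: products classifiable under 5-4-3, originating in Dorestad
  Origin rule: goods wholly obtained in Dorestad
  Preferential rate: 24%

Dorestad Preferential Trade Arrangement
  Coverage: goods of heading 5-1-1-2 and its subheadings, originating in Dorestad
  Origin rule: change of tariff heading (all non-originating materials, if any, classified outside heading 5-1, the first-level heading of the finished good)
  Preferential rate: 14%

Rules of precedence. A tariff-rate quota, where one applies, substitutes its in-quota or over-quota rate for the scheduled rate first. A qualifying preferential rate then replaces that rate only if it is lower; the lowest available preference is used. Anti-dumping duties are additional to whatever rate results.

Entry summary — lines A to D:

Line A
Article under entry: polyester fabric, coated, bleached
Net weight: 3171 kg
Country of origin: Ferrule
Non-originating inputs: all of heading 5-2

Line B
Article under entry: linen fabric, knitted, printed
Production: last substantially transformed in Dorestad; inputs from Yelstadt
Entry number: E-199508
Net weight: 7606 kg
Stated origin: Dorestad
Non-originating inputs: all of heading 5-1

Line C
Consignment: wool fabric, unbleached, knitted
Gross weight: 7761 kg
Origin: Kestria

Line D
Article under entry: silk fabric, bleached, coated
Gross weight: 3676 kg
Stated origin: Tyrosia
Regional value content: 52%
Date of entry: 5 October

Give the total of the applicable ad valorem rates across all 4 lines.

Line A: polyester → 5-1; coated → 5-1-1; bleached → 5-1-1-3. Scheduled 13%. Ferrule agreement on 5-3-4-3: 5-1-1-3 not covered. → 13%.
Line B: linen → 5-4; knitted → 5-4-3; printed → 5-4-3-3. Scheduled 6%. Dorestad agreement on 5-4-3: not wholly obtained; Dorestad agreement on 5-1-1-2: 5-4-3-3 not covered. → 6%.
Line C: wool → 5-3; knitted → 5-3-1; unbleached → 5-3-1-2. Scheduled 24%. No special measure applies. → 24%.
Line D: silk → 5-2; coated → 5-2-1; bleached → 5-2-1-3. Scheduled 18%. Tyrosia agreement on 5-1-2: 5-2-1-3 not covered. → 18%.
Sum: 13% + 6% + 24% + 18% = 61%.

61%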